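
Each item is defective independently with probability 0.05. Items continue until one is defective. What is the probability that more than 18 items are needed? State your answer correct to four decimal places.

Y = number of items to the first success; geometric, p = 0.05.
P(Y > 18) = P(first 18 all fail) = (1−p)^18 = 0.397214

0.3972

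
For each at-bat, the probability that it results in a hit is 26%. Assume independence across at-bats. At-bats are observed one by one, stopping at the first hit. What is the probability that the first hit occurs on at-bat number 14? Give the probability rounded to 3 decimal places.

0.005

Geometric (trials to first success), p = 0.26.
P(Y = 14) = (1−p)^13 · p = 0.019953 · 0.26 = 0.00519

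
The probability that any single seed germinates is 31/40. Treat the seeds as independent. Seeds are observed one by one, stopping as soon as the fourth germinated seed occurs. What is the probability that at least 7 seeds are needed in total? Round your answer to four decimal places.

0.1319

Needing more than 6 seeds ⇔ fewer than 4 successes in the first 6. With X ~ Binomial(6, 0.775), P(Y > 6) = P(X ≤ 3).
  k=0: C(6,0)·0.775^0·0.225^6 = 0.000130
  k=1: C(6,1)·0.775^1·0.225^5 = 0.002681
  k=2: C(6,2)·0.775^2·0.225^4 = 0.023090
  k=3: C(6,3)·0.775^3·0.225^3 = 0.106043
P(X ≤ 3) = 0.131944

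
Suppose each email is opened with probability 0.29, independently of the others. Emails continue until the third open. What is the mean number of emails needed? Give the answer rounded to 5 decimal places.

10.34483

Y = total emails until the third success; negative binomial with r=3, p=0.29.
E[Y] = r / p = 3 / 0.29 = 10.3448276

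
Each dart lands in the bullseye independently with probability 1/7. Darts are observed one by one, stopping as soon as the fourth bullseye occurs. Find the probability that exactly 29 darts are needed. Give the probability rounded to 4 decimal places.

0.0289

Y = trial on which the fourth success occurs; negative binomial, r=4, p=0.142857.
P(Y=29) = C(28,3) · p^4 · (1−p)^25
= 3276 · 0.00041649 · 0.0212 = 0.028926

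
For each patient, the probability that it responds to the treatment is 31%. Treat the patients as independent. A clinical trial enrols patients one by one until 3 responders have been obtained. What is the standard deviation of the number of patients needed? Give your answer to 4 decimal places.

4.6411

Y = total patients until the third success; negative binomial with r=3, p=0.31.
SD(Y) = √[r(1−p)/p²] = √(21.540062) = 4.641127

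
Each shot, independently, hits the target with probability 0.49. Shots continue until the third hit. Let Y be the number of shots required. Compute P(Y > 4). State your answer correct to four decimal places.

Needing more than 4 shots ⇔ fewer than 3 successes in the first 4. With X ~ Binomial(4, 0.49), P(Y > 4) = P(X ≤ 2).
  k=0: C(4,0)·0.49^0·0.51^4 = 0.067652
  k=1: C(4,1)·0.49^1·0.51^3 = 0.259996
  k=2: C(4,2)·0.49^2·0.51^2 = 0.374700
P(X ≤ 2) = 0.702348

0.7023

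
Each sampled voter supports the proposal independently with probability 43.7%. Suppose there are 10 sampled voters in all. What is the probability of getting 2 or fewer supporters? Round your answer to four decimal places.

0.1148

X ~ Binomial(10, 0.437); P(X ≤ 2) = Σ C(10,k) p^k (1−p)^(10−k) over k:
  k=0: C(10,0)·0.437^0·0.563^10 = 0.003200
  k=1: C(10,1)·0.437^1·0.563^9 = 0.024835
  k=2: C(10,2)·0.437^2·0.563^8 = 0.086745
Total = 0.114779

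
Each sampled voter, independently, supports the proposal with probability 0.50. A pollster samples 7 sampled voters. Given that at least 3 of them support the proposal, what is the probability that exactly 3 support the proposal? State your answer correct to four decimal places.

X ~ Binomial(7, 0.50). Want P(X=3 | X≥3) = P(X=3) / P(X≥3).
P(X=3) = C(7,3)·0.50^3·0.50^4 = 0.273438
P(X≥3) = 1 − 0.007812 − 0.054688 − 0.164062 = 0.773438
Ratio = 0.273438 / 0.773438 = 0.353535

0.3535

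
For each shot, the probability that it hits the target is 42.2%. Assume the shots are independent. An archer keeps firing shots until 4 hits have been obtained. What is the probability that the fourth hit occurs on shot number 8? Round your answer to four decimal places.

0.1239

Y = trial on which the fourth success occurs; negative binomial, r=4, p=0.422.
P(Y=8) = C(7,3) · p^4 · (1−p)^4
= 35 · 0.031714 · 0.11161 = 0.123888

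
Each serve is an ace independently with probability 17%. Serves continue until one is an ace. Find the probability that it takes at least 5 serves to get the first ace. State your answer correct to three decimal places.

0.475

Y = number of serves to the first success; geometric, p = 0.17.
P(Y > 4) = P(first 4 all fail) = (1−p)^4 = 0.47458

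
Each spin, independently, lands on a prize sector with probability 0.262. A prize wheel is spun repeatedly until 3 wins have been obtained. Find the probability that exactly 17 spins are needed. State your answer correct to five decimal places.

Y = trial on which the third success occurs; negative binomial, r=3, p=0.262.
P(Y=17) = C(16,2) · p^3 · (1−p)^14
= 120 · 0.017985 · 0.014216 = 0.0306813

0.03068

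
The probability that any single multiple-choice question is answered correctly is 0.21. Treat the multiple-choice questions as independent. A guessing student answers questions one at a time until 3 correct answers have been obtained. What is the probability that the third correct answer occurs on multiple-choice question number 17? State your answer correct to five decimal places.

Y = trial on which the third success occurs; negative binomial, r=3, p=0.21.
P(Y=17) = C(16,2) · p^3 · (1−p)^14
= 120 · 0.009261 · 0.036879 = 0.0409844

0.04098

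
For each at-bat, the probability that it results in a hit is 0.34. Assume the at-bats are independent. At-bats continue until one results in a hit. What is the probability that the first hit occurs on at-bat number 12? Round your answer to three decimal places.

Geometric (trials to first success), p = 0.34.
P(Y = 12) = (1−p)^11 · p = 0.010351 · 0.34 = 0.00352

0.004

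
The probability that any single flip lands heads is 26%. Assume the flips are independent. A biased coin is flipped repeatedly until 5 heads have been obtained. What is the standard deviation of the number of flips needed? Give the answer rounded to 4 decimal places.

7.3982

Y = total flips until the fifth success; negative binomial with r=5, p=0.26.
SD(Y) = √[r(1−p)/p²] = √(54.733728) = 7.398225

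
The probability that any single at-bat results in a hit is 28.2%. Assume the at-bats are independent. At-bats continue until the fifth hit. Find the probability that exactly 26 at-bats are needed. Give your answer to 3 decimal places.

Y = trial on which the fifth success occurs; negative binomial, r=5, p=0.282.
P(Y=26) = C(25,4) · p^5 · (1−p)^21
= 12650 · 0.0017834 · 0.00095195 = 0.02148

0.021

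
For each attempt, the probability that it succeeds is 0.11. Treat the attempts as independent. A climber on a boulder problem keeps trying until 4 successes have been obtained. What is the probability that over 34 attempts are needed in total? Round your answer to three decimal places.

0.477

Needing more than 34 attempts ⇔ fewer than 4 successes in the first 34. With X ~ Binomial(34, 0.11), P(Y > 34) = P(X ≤ 3).
  k=0: C(34,0)·0.11^0·0.89^34 = 0.01902
  k=1: C(34,1)·0.11^1·0.89^33 = 0.07994
  k=2: C(34,2)·0.11^2·0.89^32 = 0.16302
  k=3: C(34,3)·0.11^3·0.89^31 = 0.21491
P(X ≤ 3) = 0.47688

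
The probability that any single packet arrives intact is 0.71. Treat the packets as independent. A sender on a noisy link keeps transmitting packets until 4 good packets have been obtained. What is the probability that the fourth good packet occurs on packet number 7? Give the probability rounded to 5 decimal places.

Y = trial on which the fourth success occurs; negative binomial, r=4, p=0.71.
P(Y=7) = C(6,3) · p^4 · (1−p)^3
= 20 · 0.25412 · 0.024389 = 0.1239531

0.12395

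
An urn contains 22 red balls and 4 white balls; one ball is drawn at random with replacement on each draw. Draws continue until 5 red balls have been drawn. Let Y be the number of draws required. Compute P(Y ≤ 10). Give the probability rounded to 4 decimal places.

0.9984

Finishing within 10 draws ⇔ at least 5 successes in the first 10. With X ~ Binomial(10, 0.846154), P(Y ≤ 10) = 1 − P(X ≤ 4).
  k=0: C(10,0)·0.846154^0·0.153846^10 = 0.000000
  k=1: C(10,1)·0.846154^1·0.153846^9 = 0.000000
  k=2: C(10,2)·0.846154^2·0.153846^8 = 0.000010
  k=3: C(10,3)·0.846154^3·0.153846^7 = 0.000148
  k=4: C(10,4)·0.846154^4·0.153846^6 = 0.001427
1 − 0.001586 = 0.998414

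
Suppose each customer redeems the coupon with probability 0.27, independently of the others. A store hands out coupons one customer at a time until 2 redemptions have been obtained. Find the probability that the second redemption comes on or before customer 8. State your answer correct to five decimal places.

0.68073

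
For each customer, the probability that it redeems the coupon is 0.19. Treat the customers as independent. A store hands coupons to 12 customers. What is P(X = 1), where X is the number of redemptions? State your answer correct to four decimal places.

X ~ Binomial(n=12, p=0.19).
P(X=1) = C(12,1) · p^1 · (1−p)^11
= 12 · 0.19 · 0.098477 = 0.224528

0.2245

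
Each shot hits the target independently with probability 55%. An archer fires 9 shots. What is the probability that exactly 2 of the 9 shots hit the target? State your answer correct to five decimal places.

0.04069

X ~ Binomial(n=9, p=0.55).
P(X=2) = C(9,2) · p^2 · (1−p)^7
= 36 · 0.3025 · 0.0037367 = 0.0406926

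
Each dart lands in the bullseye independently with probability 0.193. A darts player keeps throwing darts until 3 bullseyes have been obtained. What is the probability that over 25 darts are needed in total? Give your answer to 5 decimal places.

0.11338

Needing more than 25 darts ⇔ fewer than 3 successes in the first 25. With X ~ Binomial(25, 0.193), P(Y > 25) = P(X ≤ 2).
  k=0: C(25,0)·0.193^0·0.807^25 = 0.0046972
  k=1: C(25,1)·0.193^1·0.807^24 = 0.0280842
  k=2: C(25,2)·0.193^2·0.807^23 = 0.0805985
P(X ≤ 2) = 0.1133799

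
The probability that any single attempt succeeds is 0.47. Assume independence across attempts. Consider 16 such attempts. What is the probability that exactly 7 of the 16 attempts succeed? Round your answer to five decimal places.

X ~ Binomial(n=16, p=0.47).
P(X=7) = C(16,7) · p^7 · (1−p)^9
= 11440 · 0.0050662 · 0.0032998 = 0.1912467

0.19125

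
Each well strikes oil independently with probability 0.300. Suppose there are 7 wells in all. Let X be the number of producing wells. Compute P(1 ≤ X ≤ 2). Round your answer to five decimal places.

0.56472

X ~ Binomial(7, 0.30); P(1 ≤ X ≤ 2) = Σ C(7,k) p^k (1−p)^(7−k) over k:
  k=1: C(7,1)·0.30^1·0.70^6 = 0.2470629
  k=2: C(7,2)·0.30^2·0.70^5 = 0.3176523
Total = 0.5647152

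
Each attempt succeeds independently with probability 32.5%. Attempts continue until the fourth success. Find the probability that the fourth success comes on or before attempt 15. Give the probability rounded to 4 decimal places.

Finishing within 15 attempts ⇔ at least 4 successes in the first 15. With X ~ Binomial(15, 0.325), P(Y ≤ 15) = 1 − P(X ≤ 3).
  k=0: C(15,0)·0.325^0·0.675^15 = 0.002751
  k=1: C(15,1)·0.325^1·0.675^14 = 0.019871
  k=2: C(15,2)·0.325^2·0.675^13 = 0.066974
  k=3: C(15,3)·0.325^3·0.675^12 = 0.139736
1 − 0.229332 = 0.770668

0.7707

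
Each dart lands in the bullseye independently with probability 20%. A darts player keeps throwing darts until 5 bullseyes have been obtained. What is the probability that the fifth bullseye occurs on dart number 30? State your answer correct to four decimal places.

0.0287

Y = trial on which the fifth success occurs; negative binomial, r=5, p=0.20.
P(Y=30) = C(29,4) · p^5 · (1−p)^25
= 23751 · 0.00032 · 0.0037779 = 0.028713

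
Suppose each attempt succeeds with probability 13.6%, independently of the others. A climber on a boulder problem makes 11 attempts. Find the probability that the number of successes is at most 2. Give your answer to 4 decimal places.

0.8200

X ~ Binomial(11, 0.136); P(X ≤ 2) = Σ C(11,k) p^k (1−p)^(11−k) over k:
  k=0: C(11,0)·0.136^0·0.864^11 = 0.200286
  k=1: C(11,1)·0.136^1·0.864^10 = 0.346792
  k=2: C(11,2)·0.136^2·0.864^9 = 0.272938
Total = 0.820016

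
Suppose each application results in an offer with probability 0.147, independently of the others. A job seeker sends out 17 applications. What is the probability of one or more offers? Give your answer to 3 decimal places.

0.933

P(at least one) = 1 − P(none) = 1 − (1 − 0.147)^17
= 1 − 0.06701 = 0.93299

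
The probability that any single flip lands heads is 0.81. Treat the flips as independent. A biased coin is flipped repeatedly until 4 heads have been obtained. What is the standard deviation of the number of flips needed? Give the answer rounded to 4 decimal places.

1.0763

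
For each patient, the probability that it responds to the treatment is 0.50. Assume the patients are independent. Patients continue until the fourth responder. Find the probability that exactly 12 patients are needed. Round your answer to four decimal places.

0.0403

Y = trial on which the fourth success occurs; negative binomial, r=4, p=0.50.
P(Y=12) = C(11,3) · p^4 · (1−p)^8
= 165 · 0.0625 · 0.0039062 = 0.040283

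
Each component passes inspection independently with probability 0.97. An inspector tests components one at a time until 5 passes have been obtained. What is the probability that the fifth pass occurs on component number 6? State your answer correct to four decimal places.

0.1288

Y = trial on which the fifth success occurs; negative binomial, r=5, p=0.97.
P(Y=6) = C(5,4) · p^5 · (1−p)^1
= 5 · 0.85873 · 0.03 = 0.128810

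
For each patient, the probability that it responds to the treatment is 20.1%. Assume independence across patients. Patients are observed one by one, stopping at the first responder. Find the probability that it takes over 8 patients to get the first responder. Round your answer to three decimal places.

Y = number of patients to the first success; geometric, p = 0.201.
P(Y > 8) = P(first 8 all fail) = (1−p)^8 = 0.16610

0.166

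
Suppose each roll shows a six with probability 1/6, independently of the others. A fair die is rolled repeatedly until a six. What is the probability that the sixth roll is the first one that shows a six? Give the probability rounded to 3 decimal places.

0.067

Geometric (trials to first success), p = 0.166667.
P(Y = 6) = (1−p)^5 · p = 0.40188 · 0.166667 = 0.06698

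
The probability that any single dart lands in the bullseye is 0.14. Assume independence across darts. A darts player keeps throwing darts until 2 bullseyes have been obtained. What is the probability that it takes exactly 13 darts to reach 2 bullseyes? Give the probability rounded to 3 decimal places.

Y = trial on which the second success occurs; negative binomial, r=2, p=0.14.
P(Y=13) = C(12,1) · p^2 · (1−p)^11
= 12 · 0.0196 · 0.19032 = 0.04476

0.045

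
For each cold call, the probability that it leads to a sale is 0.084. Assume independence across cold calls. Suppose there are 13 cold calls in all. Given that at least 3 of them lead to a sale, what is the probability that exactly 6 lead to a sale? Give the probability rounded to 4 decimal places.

0.0036

X ~ Binomial(13, 0.084). Want P(X=6 | X≥3) = P(X=6) / P(X≥3).
P(X=6) = C(13,6)·0.084^6·0.916^7 = 0.000326
P(X≥3) = 1 − 0.319625 − 0.381038 − 0.209654 = 0.089683
Ratio = 0.000326 / 0.089683 = 0.003637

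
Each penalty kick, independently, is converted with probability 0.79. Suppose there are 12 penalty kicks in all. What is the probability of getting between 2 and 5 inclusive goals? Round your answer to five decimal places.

X ~ Binomial(12, 0.79); P(2 ≤ X ≤ 5) = Σ C(12,k) p^k (1−p)^(12−k) over k:
  k=2: C(12,2)·0.79^2·0.21^10 = 0.0000069
  k=3: C(12,3)·0.79^3·0.21^9 = 0.0000862
  k=4: C(12,4)·0.79^4·0.21^8 = 0.0007292
  k=5: C(12,5)·0.79^5·0.21^7 = 0.0043893
Total = 0.0052116

0.00521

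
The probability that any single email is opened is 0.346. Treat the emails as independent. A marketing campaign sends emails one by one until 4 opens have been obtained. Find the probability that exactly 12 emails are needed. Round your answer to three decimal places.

0.079

Y = trial on which the fourth success occurs; negative binomial, r=4, p=0.346.
P(Y=12) = C(11,3) · p^4 · (1−p)^8
= 165 · 0.014332 · 0.033467 = 0.07914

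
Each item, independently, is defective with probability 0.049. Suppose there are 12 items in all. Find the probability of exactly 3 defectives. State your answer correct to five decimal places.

0.01647

X ~ Binomial(n=12, p=0.049).
P(X=3) = C(12,3) · p^3 · (1−p)^9
= 220 · 0.00011765 · 0.63625 = 0.0164678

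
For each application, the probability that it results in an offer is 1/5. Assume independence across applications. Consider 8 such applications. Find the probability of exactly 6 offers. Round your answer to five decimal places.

0.00115

X ~ Binomial(n=8, p=0.20).
P(X=6) = C(8,6) · p^6 · (1−p)^2
= 28 · 6.4e-05 · 0.64 = 0.0011469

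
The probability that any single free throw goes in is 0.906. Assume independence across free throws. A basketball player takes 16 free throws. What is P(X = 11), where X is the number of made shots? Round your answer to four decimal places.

X ~ Binomial(n=16, p=0.906).
P(X=11) = C(16,11) · p^11 · (1−p)^5
= 4368 · 0.33761 · 7.339e-06 = 0.010823

0.0108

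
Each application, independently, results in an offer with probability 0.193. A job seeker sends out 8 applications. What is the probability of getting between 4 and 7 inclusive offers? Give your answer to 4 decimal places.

0.0501

X ~ Binomial(8, 0.193); P(4 ≤ X ≤ 7) = Σ C(8,k) p^k (1−p)^(8−k) over k:
  k=4: C(8,4)·0.193^4·0.807^4 = 0.041193
  k=5: C(8,5)·0.193^5·0.807^3 = 0.007881
  k=6: C(8,6)·0.193^6·0.807^2 = 0.000942
  k=7: C(8,7)·0.193^7·0.807^1 = 0.000064
Total = 0.050081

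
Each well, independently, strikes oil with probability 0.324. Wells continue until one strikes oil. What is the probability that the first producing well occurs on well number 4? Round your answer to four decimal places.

0.1001

Geometric (trials to first success), p = 0.324.
P(Y = 4) = (1−p)^3 · p = 0.30892 · 0.324 = 0.100089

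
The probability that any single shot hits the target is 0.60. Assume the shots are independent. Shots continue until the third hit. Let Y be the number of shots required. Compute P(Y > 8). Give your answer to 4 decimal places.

0.0498

Needing more than 8 shots ⇔ fewer than 3 successes in the first 8. With X ~ Binomial(8, 0.60), P(Y > 8) = P(X ≤ 2).
  k=0: C(8,0)·0.60^0·0.40^8 = 0.000655
  k=1: C(8,1)·0.60^1·0.40^7 = 0.007864
  k=2: C(8,2)·0.60^2·0.40^6 = 0.041288
P(X ≤ 2) = 0.049807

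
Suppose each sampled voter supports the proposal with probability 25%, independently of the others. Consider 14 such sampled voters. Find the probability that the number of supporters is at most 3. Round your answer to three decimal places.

X ~ Binomial(14, 0.25); P(X ≤ 3) = Σ C(14,k) p^k (1−p)^(14−k) over k:
  k=0: C(14,0)·0.25^0·0.75^14 = 0.01782
  k=1: C(14,1)·0.25^1·0.75^13 = 0.08315
  k=2: C(14,2)·0.25^2·0.75^12 = 0.18016
  k=3: C(14,3)·0.25^3·0.75^11 = 0.24021
Total = 0.52134

0.521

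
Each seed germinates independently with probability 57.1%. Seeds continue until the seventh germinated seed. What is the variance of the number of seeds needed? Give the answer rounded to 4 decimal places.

Y = total seeds until the seventh success; negative binomial with r=7, p=0.571.
Var(Y) = r(1−p)/p² = 7·0.429 / 0.571² = 9.210498

9.2105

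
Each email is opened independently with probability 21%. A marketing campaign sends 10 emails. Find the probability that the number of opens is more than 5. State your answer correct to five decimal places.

0.00819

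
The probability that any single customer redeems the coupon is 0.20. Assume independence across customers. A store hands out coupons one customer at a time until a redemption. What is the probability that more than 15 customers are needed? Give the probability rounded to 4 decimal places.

Y = number of customers to the first success; geometric, p = 0.20.
P(Y > 15) = P(first 15 all fail) = (1−p)^15 = 0.035184

0.0352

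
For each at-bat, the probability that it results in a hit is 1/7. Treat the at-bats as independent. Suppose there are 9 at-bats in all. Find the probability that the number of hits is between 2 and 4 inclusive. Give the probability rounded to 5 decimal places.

X ~ Binomial(9, 0.142857); P(2 ≤ X ≤ 4) = Σ C(9,k) p^k (1−p)^(9−k) over k:
  k=2: C(9,2)·0.142857^2·0.857143^7 = 0.2497347
  k=3: C(9,3)·0.142857^3·0.857143^6 = 0.0971191
  k=4: C(9,4)·0.142857^4·0.857143^5 = 0.0242798
Total = 0.3711335

0.37113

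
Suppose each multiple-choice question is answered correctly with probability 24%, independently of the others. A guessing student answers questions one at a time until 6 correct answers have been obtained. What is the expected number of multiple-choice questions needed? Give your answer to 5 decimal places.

Y = total multiple-choice questions until the sixth success; negative binomial with r=6, p=0.24.
E[Y] = r / p = 6 / 0.24 = 25.0000000

25.00000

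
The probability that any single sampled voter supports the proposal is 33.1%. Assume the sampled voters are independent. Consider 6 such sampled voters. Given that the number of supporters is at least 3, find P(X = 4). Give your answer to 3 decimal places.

0.256

X ~ Binomial(6, 0.331). Want P(X=4 | X≥3) = P(X=4) / P(X≥3).
P(X=4) = C(6,4)·0.331^4·0.669^2 = 0.08059
P(X≥3) = 1 − 0.08965 − 0.26614 − 0.32919 = 0.31502
Ratio = 0.08059 / 0.31502 = 0.25581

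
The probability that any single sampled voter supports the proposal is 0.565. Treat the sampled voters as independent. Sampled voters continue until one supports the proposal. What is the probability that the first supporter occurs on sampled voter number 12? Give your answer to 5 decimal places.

Geometric (trials to first success), p = 0.565.
P(Y = 12) = (1−p)^11 · p = 0.00010553 · 0.565 = 0.0000596

0.00006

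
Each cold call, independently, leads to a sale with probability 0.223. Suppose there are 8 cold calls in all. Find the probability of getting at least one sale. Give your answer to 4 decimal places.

0.8671

P(at least one) = 1 − P(none) = 1 − (1 − 0.223)^8
= 1 − 0.132852 = 0.867148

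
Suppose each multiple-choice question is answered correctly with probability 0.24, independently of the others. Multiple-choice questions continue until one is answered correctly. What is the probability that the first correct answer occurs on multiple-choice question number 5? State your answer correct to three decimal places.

0.080

Geometric (trials to first success), p = 0.24.
P(Y = 5) = (1−p)^4 · p = 0.33362 · 0.24 = 0.08007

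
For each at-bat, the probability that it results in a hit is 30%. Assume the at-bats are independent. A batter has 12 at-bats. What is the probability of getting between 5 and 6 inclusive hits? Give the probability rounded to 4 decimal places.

0.2377

X ~ Binomial(12, 0.30); P(5 ≤ X ≤ 6) = Σ C(12,k) p^k (1−p)^(12−k) over k:
  k=5: C(12,5)·0.30^5·0.70^7 = 0.158496
  k=6: C(12,6)·0.30^6·0.70^6 = 0.079248
Total = 0.237744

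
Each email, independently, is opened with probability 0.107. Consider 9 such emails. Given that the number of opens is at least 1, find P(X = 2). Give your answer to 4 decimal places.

X ~ Binomial(9, 0.107). Want P(X=2 | X≥1) = P(X=2) / P(X≥1).
P(X=2) = C(9,2)·0.107^2·0.893^7 = 0.186651
P(X≥1) = 1 − 0.361130 = 0.638870
Ratio = 0.186651 / 0.638870 = 0.292158

0.2922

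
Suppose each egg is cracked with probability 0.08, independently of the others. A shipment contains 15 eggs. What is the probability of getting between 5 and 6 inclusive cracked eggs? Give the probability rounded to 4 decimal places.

X ~ Binomial(15, 0.08); P(5 ≤ X ≤ 6) = Σ C(15,k) p^k (1−p)^(15−k) over k:
  k=5: C(15,5)·0.08^5·0.92^10 = 0.004274
  k=6: C(15,6)·0.08^6·0.92^9 = 0.000619
Total = 0.004894

0.0049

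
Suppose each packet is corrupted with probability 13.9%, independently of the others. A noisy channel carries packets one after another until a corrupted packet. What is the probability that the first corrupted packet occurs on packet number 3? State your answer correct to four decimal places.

Geometric (trials to first success), p = 0.139.
P(Y = 3) = (1−p)^2 · p = 0.74132 · 0.139 = 0.103044

0.1030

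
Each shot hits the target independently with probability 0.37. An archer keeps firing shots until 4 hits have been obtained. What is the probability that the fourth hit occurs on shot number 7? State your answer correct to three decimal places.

Y = trial on which the fourth success occurs; negative binomial, r=4, p=0.37.
P(Y=7) = C(6,3) · p^4 · (1−p)^3
= 20 · 0.018742 · 0.25005 = 0.09373

0.094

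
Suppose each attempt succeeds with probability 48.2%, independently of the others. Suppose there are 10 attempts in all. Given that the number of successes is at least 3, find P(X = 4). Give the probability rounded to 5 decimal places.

0.23508

X ~ Binomial(10, 0.482). Want P(X=4 | X≥3) = P(X=4) / P(X≥3).
P(X=4) = C(10,4)·0.482^4·0.518^6 = 0.2189707
P(X≥3) = 1 − 0.0013909 − 0.0129424 − 0.0541932 = 0.9314735
Ratio = 0.2189707 / 0.9314735 = 0.2350799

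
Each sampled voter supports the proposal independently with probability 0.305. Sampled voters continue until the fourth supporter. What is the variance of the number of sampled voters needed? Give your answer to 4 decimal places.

29.8844

Y = total sampled voters until the fourth success; negative binomial with r=4, p=0.305.
Var(Y) = r(1−p)/p² = 4·0.695 / 0.305² = 29.884440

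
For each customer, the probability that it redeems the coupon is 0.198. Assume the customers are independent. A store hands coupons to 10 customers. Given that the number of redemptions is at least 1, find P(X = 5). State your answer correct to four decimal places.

X ~ Binomial(10, 0.198). Want P(X=5 | X≥1) = P(X=5) / P(X≥1).
P(X=5) = C(10,5)·0.198^5·0.802^5 = 0.025445
P(X≥1) = 1 − 0.110089 = 0.889911
Ratio = 0.025445 / 0.889911 = 0.028592

0.0286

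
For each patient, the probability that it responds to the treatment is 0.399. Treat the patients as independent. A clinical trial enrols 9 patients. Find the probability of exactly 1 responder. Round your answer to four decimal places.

0.0611

X ~ Binomial(n=9, p=0.399).
P(X=1) = C(9,1) · p^1 · (1−p)^8
= 9 · 0.399 · 0.017021 = 0.061124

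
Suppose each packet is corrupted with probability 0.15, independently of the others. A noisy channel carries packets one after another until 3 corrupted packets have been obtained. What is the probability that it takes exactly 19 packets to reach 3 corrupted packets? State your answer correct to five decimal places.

Y = trial on which the third success occurs; negative binomial, r=3, p=0.15.
P(Y=19) = C(18,2) · p^3 · (1−p)^16
= 153 · 0.003375 · 0.074251 = 0.0383414

0.03834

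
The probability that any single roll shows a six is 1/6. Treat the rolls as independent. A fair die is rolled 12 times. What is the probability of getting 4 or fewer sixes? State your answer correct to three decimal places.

X ~ Binomial(12, 0.166667); P(X ≤ 4) = Σ C(12,k) p^k (1−p)^(12−k) over k:
  k=0: C(12,0)·0.166667^0·0.833333^12 = 0.11216
  k=1: C(12,1)·0.166667^1·0.833333^11 = 0.26918
  k=2: C(12,2)·0.166667^2·0.833333^10 = 0.29609
  k=3: C(12,3)·0.166667^3·0.833333^9 = 0.19740
  k=4: C(12,4)·0.166667^4·0.833333^8 = 0.08883
Total = 0.96365

0.964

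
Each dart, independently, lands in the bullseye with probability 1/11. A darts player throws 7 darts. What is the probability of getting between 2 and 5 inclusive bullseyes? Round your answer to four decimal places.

0.1276

X ~ Binomial(7, 0.090909); P(2 ≤ X ≤ 5) = Σ C(7,k) p^k (1−p)^(7−k) over k:
  k=2: C(7,2)·0.090909^2·0.909091^5 = 0.107763
  k=3: C(7,3)·0.090909^3·0.909091^4 = 0.017961
  k=4: C(7,4)·0.090909^4·0.909091^3 = 0.001796
  k=5: C(7,5)·0.090909^5·0.909091^2 = 0.000108
Total = 0.127628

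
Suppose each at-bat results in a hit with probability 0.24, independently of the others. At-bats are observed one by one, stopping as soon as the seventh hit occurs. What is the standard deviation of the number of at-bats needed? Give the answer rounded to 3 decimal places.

9.610

Y = total at-bats until the seventh success; negative binomial with r=7, p=0.24.
SD(Y) = √[r(1−p)/p²] = √(92.36111) = 9.61047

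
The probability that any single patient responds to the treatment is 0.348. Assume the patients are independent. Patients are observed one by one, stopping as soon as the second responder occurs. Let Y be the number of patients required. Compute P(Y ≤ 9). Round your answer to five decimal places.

0.87642

Finishing within 9 patients ⇔ at least 2 successes in the first 9. With X ~ Binomial(9, 0.348), P(Y ≤ 9) = 1 − P(X ≤ 1).
  k=0: C(9,0)·0.348^0·0.652^9 = 0.0212926
  k=1: C(9,1)·0.348^1·0.652^8 = 0.1022828
1 − 0.1235754 = 0.8764246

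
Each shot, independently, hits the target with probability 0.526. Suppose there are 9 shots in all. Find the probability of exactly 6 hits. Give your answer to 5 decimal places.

0.18946

X ~ Binomial(n=9, p=0.526).
P(X=6) = C(9,6) · p^6 · (1−p)^3
= 84 · 0.021179 · 0.1065 = 0.1894649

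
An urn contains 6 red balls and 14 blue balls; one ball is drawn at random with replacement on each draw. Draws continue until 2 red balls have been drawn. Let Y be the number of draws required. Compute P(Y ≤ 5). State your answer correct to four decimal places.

0.4718

Finishing within 5 draws ⇔ at least 2 successes in the first 5. With X ~ Binomial(5, 0.30), P(Y ≤ 5) = 1 − P(X ≤ 1).
  k=0: C(5,0)·0.30^0·0.70^5 = 0.168070
  k=1: C(5,1)·0.30^1·0.70^4 = 0.360150
1 − 0.528220 = 0.471780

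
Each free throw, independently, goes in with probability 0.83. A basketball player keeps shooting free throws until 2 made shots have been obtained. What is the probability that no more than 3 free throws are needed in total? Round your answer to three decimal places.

0.923

Finishing within 3 free throws ⇔ at least 2 successes in the first 3. With X ~ Binomial(3, 0.83), P(Y ≤ 3) = 1 − P(X ≤ 1).
  k=0: C(3,0)·0.83^0·0.17^3 = 0.00491
  k=1: C(3,1)·0.83^1·0.17^2 = 0.07196
1 − 0.07687 = 0.92313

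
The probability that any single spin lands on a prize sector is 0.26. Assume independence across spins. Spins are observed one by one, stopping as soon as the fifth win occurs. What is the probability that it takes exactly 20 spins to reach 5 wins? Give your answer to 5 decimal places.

0.05032

Y = trial on which the fifth success occurs; negative binomial, r=5, p=0.26.
P(Y=20) = C(19,4) · p^5 · (1−p)^15
= 3876 · 0.0011881 · 0.010926 = 0.0503183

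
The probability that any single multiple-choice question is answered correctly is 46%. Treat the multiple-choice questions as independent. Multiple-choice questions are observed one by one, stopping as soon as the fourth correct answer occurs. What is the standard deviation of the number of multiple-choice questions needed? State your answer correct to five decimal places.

Y = total multiple-choice questions until the fourth success; negative binomial with r=4, p=0.46.
SD(Y) = √[r(1−p)/p²] = √(10.2079395) = 3.1949866

3.19499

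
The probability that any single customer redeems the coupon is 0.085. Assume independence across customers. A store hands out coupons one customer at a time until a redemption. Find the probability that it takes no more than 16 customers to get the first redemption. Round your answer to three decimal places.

Y = number of customers to the first success; geometric, p = 0.085.
P(Y ≤ 16) = 1 − (1−p)^16 = 1 − 0.24140 = 0.75860

0.759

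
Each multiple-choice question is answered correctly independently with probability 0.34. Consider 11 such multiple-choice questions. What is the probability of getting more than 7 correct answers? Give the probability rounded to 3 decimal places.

X ~ Binomial(11, 0.34); P(X ≥ 8) = Σ C(11,k) p^k (1−p)^(11−k) over k:
  k=8: C(11,8)·0.34^8·0.66^3 = 0.00847
  k=9: C(11,9)·0.34^9·0.66^2 = 0.00145
  k=10: C(11,10)·0.34^10·0.66^1 = 0.00015
  k=11: C(11,11)·0.34^11·0.66^0 = 0.00001
Total = 0.01008

0.010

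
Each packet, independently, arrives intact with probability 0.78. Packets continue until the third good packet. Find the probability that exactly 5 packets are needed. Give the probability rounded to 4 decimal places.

0.1378

Y = trial on which the third success occurs; negative binomial, r=3, p=0.78.
P(Y=5) = C(4,2) · p^3 · (1−p)^2
= 6 · 0.47455 · 0.0484 = 0.137810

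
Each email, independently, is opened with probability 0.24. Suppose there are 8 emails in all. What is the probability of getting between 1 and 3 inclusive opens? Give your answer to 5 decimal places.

0.78826

X ~ Binomial(8, 0.24); P(1 ≤ X ≤ 3) = Σ C(8,k) p^k (1−p)^(8−k) over k:
  k=1: C(8,1)·0.24^1·0.76^7 = 0.2811877
  k=2: C(8,2)·0.24^2·0.76^6 = 0.3107864
  k=3: C(8,3)·0.24^3·0.76^5 = 0.1962862
Total = 0.7882604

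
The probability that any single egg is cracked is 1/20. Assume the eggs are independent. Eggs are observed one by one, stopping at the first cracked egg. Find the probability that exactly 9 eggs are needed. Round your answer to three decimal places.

Geometric (trials to first success), p = 0.05.
P(Y = 9) = (1−p)^8 · p = 0.66342 · 0.05 = 0.03317

0.033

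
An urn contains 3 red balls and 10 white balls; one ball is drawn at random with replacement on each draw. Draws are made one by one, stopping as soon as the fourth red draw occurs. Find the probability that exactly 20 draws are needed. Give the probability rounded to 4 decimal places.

0.0413

Y = trial on which the fourth success occurs; negative binomial, r=4, p=0.230769.
P(Y=20) = C(19,3) · p^4 · (1−p)^16
= 969 · 0.002836 · 0.015028 = 0.041299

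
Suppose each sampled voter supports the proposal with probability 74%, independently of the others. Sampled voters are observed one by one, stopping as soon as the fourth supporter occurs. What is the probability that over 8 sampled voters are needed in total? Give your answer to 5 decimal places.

0.03219

Needing more than 8 sampled voters ⇔ fewer than 4 successes in the first 8. With X ~ Binomial(8, 0.74), P(Y > 8) = P(X ≤ 3).
  k=0: C(8,0)·0.74^0·0.26^8 = 0.0000209
  k=1: C(8,1)·0.74^1·0.26^7 = 0.0004755
  k=2: C(8,2)·0.74^2·0.26^6 = 0.0047365
  k=3: C(8,3)·0.74^3·0.26^5 = 0.0269619
P(X ≤ 3) = 0.0321948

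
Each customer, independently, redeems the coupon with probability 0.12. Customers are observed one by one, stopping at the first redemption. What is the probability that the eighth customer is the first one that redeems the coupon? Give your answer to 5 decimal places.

0.04904

Geometric (trials to first success), p = 0.12.
P(Y = 8) = (1−p)^7 · p = 0.40868 · 0.12 = 0.0490411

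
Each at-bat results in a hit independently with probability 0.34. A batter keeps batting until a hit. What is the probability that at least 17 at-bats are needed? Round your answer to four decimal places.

0.0013

Y = number of at-bats to the first success; geometric, p = 0.34.
P(Y > 16) = P(first 16 all fail) = (1−p)^16 = 0.001296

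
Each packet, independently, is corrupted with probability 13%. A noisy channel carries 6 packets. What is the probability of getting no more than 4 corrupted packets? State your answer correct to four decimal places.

X ~ Binomial(6, 0.13); P(X ≤ 4) = Σ C(6,k) p^k (1−p)^(6−k) over k:
  k=0: C(6,0)·0.13^0·0.87^6 = 0.433626
  k=1: C(6,1)·0.13^1·0.87^5 = 0.388768
  k=2: C(6,2)·0.13^2·0.87^4 = 0.145230
  k=3: C(6,3)·0.13^3·0.87^3 = 0.028935
  k=4: C(6,4)·0.13^4·0.87^2 = 0.003243
Total = 0.999801

0.9998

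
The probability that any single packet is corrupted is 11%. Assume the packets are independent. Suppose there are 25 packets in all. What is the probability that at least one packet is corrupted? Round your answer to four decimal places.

0.9457

P(at least one) = 1 − P(none) = 1 − (1 − 0.11)^25
= 1 − 0.054294 = 0.945706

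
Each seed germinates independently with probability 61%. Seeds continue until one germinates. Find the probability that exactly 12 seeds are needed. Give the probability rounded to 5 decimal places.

0.00002

Geometric (trials to first success), p = 0.61.
P(Y = 12) = (1−p)^11 · p = 3.1748e-05 · 0.61 = 0.0000194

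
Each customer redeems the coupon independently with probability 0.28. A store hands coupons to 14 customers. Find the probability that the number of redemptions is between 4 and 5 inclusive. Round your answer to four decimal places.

X ~ Binomial(14, 0.28); P(4 ≤ X ≤ 5) = Σ C(14,k) p^k (1−p)^(14−k) over k:
  k=4: C(14,4)·0.28^4·0.72^10 = 0.230352
  k=5: C(14,5)·0.28^5·0.72^9 = 0.179162
Total = 0.409514

0.4095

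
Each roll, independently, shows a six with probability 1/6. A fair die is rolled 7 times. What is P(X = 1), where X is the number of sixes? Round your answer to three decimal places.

X ~ Binomial(n=7, p=0.166667).
P(X=1) = C(7,1) · p^1 · (1−p)^6
= 7 · 0.16667 · 0.3349 = 0.39071

0.391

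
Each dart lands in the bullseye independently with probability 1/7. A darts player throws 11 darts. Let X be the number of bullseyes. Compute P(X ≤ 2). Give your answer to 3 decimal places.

0.800

X ~ Binomial(11, 0.142857); P(X ≤ 2) = Σ C(11,k) p^k (1−p)^(11−k) over k:
  k=0: C(11,0)·0.142857^0·0.857143^11 = 0.18348
  k=1: C(11,1)·0.142857^1·0.857143^10 = 0.33638
  k=2: C(11,2)·0.142857^2·0.857143^9 = 0.28031
Total = 0.80017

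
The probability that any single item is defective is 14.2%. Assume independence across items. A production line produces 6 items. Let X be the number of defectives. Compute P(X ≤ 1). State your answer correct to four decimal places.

X ~ Binomial(6, 0.142); P(X ≤ 1) = Σ C(6,k) p^k (1−p)^(6−k) over k:
  k=0: C(6,0)·0.142^0·0.858^6 = 0.398955
  k=1: C(6,1)·0.142^1·0.858^5 = 0.396165
Total = 0.795120

0.7951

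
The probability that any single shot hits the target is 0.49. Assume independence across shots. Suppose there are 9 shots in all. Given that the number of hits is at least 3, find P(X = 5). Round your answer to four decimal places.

X ~ Binomial(9, 0.49). Want P(X=5 | X≥3) = P(X=5) / P(X≥3).
P(X=5) = C(9,5)·0.49^5·0.51^4 = 0.240786
P(X≥3) = 1 − 0.002334 − 0.020184 − 0.077569 = 0.899914
Ratio = 0.240786 / 0.899914 = 0.267566

0.2676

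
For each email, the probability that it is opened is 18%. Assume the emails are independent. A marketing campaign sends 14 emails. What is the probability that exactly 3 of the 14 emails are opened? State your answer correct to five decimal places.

X ~ Binomial(n=14, p=0.18).
P(X=3) = C(14,3) · p^3 · (1−p)^11
= 364 · 0.005832 · 0.11271 = 0.2392606

0.23926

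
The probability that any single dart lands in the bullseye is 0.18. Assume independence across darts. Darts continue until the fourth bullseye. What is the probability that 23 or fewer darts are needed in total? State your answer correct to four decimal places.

Finishing within 23 darts ⇔ at least 4 successes in the first 23. With X ~ Binomial(23, 0.18), P(Y ≤ 23) = 1 − P(X ≤ 3).
  k=0: C(23,0)·0.18^0·0.82^23 = 0.010416
  k=1: C(23,1)·0.18^1·0.82^22 = 0.052590
  k=2: C(23,2)·0.18^2·0.82^21 = 0.126986
  k=3: C(23,3)·0.18^3·0.82^20 = 0.195125
1 − 0.385118 = 0.614882

0.6149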